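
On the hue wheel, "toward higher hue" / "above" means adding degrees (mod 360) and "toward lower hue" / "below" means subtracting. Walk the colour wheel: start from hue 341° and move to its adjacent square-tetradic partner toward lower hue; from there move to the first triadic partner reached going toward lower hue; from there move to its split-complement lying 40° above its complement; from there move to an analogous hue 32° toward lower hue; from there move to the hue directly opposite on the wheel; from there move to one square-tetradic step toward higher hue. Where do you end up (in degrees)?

229°

−90° (square ↓): 341 − 90 = 251°
−120° (triadic ↓): 251 − 120 = 131°
+220° (split-comp 40° ↑): 131 + 220 = 351°
−32° (analog 32° ↓): 351 − 32 = 319°
+180° (complement): 319 + 180 = 499 → 499 − 360 = 139°
+90° (square ↑): 139 + 90 = 229°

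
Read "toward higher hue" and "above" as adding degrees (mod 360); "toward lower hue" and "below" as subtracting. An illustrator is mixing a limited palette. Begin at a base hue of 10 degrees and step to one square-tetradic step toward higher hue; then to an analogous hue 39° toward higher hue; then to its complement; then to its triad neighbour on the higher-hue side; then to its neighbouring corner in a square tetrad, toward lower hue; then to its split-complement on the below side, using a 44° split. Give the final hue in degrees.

square ↑ +90°: 10 + 90 = 100°
analog 39° ↑ +39°: 100 + 39 = 139°
complement +180°: 139 + 180 = 319°
triadic ↑ +120°: 319 + 120 = 439 → 439 − 360 = 79°
square ↓ −90°: 79 − 90 = -11 → -11 + 360 = 349°
split-comp 44° ↓ +136°: 349 + 136 = 485 → 485 − 360 = 125°

125°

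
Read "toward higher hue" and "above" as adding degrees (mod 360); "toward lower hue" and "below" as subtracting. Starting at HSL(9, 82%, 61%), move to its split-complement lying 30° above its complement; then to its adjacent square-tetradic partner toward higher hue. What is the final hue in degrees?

+210° (split-comp 30° ↑): 9 + 210 = 219°
+90° (square ↑): 219 + 90 = 309°

309°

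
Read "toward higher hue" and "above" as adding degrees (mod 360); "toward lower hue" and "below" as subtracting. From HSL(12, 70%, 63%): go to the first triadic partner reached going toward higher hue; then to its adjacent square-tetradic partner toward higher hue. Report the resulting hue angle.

triadic ↑ +120°: 12 + 120 = 132°
square ↑ +90°: 132 + 90 = 222°

222°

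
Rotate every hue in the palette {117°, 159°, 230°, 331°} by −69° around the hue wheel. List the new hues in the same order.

117 − 69 = 48°
159 − 69 = 90°
230 − 69 = 161°
331 − 69 = 262°

48°, 90°, 161°, 262°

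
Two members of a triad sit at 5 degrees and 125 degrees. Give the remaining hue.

245°

A triad spaces three hues 120° apart.
The full set is {5°, 125°, 245°}.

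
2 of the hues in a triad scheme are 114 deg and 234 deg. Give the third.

A triad places three hues 120° apart.
The full set through 114° is {114°, 234°, 354°}.
Given {114°, 234°}, the missing hue is 354°.

354°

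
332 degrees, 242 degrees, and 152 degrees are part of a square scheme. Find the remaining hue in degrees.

62°

A square tetradic scheme places four hues every 90°.
The full set through 152° is {62°, 152°, 242°, 332°}.
Given {152°, 242°, 332°}, the missing hue is 62°.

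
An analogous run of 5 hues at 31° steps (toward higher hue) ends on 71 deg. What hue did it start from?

4 steps of 31° (toward higher hue) give a net shift of +124°.
Start = end − shift: 71 − 124 = -53 → -53 + 360 = 307°

307°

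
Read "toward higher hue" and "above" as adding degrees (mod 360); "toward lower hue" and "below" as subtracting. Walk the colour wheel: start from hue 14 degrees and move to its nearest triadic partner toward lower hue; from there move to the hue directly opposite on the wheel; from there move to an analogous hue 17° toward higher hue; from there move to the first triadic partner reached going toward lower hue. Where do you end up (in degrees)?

331°

−120° (triadic ↓): 14 − 120 = -106 → -106 + 360 = 254°
+180° (complement): 254 + 180 = 434 → 434 − 360 = 74°
+17° (analog 17° ↑): 74 + 17 = 91°
−120° (triadic ↓): 91 − 120 = -29 → -29 + 360 = 331°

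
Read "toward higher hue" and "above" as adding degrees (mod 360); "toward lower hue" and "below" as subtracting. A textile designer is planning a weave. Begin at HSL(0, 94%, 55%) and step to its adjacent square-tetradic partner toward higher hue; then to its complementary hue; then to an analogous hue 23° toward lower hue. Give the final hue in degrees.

247°

0 + 90 = 90°   (square ↑)
90 + 180 = 270°   (complement)
270 − 23 = 247°   (analog 23° ↓)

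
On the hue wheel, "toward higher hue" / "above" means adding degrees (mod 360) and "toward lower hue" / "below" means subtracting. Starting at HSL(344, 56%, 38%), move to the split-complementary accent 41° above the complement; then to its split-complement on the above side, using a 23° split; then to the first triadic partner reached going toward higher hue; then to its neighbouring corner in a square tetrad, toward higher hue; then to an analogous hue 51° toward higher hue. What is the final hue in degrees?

309°

split-comp 41° ↑ +221°: 344 + 221 = 565 → 565 − 360 = 205°
split-comp 23° ↑ +203°: 205 + 203 = 408 → 408 − 360 = 48°
triadic ↑ +120°: 48 + 120 = 168°
square ↑ +90°: 168 + 90 = 258°
analog 51° ↑ +51°: 258 + 51 = 309°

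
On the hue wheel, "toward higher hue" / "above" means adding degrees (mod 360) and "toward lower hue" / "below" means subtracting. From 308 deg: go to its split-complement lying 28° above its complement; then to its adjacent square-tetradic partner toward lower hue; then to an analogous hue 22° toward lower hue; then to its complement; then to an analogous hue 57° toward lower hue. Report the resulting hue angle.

167°

+208° (split-comp 28° ↑): 308 + 208 = 516 → 516 − 360 = 156°
−90° (square ↓): 156 − 90 = 66°
−22° (analog 22° ↓): 66 − 22 = 44°
+180° (complement): 44 + 180 = 224°
−57° (analog 57° ↓): 224 − 57 = 167°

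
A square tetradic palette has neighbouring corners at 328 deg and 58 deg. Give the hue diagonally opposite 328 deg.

148°

A square tetradic scheme places four hues 90° apart; opposite corners are 180° apart.
328 + 180 = 508 → 508 − 360 = 148°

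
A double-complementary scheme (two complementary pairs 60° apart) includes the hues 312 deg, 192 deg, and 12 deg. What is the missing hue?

A rectangular tetradic uses two complementary pairs 60° apart: offsets 0°, 60°, 180°, 240°.
Among {12°, 192°, 312°}, 12° and 192° are a 180° pair.
The remaining hue 312° needs its own complement: 312 + 180 = 492 → 492 − 360 = 132°

132°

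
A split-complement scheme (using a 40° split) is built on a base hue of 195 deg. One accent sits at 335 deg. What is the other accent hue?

Split-complementary hues sit 40° either side of the complement.
Complement of the base 195°: 195 + 180 = 375 → 375 − 360 = 15°
The given accent 335° is 40° one side of 15°; the other accent sits 40° the other side: 15 + 40 = 55°

55°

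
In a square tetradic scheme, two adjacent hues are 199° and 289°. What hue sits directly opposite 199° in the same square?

19°

A square tetradic scheme places four hues 90° apart; opposite corners are 180° apart.
199 + 180 = 379 → 379 − 360 = 19°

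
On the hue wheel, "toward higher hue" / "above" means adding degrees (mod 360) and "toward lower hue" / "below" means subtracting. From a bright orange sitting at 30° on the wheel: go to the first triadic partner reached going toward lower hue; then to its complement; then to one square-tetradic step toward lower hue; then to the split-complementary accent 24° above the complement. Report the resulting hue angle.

204°

triadic ↓ −120°: 30 − 120 = -90 → -90 + 360 = 270°
complement +180°: 270 + 180 = 450 → 450 − 360 = 90°
square ↓ −90°: 90 − 90 = 0°
split-comp 24° ↑ +204°: 0 + 204 = 204°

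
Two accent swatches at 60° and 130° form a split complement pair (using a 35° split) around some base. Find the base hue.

The accents sit 35° either side of the complement, so the complement is their short-arc midpoint on the wheel.
Short-arc midpoint of 60° and 130°: 95°.
Base is 180° from the complement: 95 − 180 = -85 → -85 + 360 = 275°

275°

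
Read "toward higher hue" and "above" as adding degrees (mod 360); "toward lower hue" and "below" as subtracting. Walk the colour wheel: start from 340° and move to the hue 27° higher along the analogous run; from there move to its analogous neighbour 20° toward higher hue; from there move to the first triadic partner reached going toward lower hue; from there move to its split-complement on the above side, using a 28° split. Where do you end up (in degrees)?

115°

340 + 27 = 367 → 367 − 360 = 7°   (analog 27° ↑)
7 + 20 = 27°   (analog 20° ↑)
27 − 120 = -93 → -93 + 360 = 267°   (triadic ↓)
267 + 208 = 475 → 475 − 360 = 115°   (split-comp 28° ↑)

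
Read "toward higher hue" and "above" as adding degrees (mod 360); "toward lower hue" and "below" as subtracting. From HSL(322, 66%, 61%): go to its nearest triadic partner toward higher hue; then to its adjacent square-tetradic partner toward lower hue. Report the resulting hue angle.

triadic ↑ +120°: 322 + 120 = 442 → 442 − 360 = 82°
square ↓ −90°: 82 − 90 = -8 → -8 + 360 = 352°

352°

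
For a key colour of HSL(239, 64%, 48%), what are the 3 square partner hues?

A square tetradic scheme places four hues every 90°.
239 + 90 = 329°
239 + 180 = 419 → 419 − 360 = 59°
239 + 270 = 509 → 509 − 360 = 149°

329°, 59° and 149°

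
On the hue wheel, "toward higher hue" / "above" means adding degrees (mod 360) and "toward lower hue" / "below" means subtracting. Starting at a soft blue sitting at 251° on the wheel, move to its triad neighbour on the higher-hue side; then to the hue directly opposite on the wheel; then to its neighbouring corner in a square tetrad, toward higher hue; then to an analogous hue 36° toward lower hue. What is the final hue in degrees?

triadic ↑ +120°: 251 + 120 = 371 → 371 − 360 = 11°
complement +180°: 11 + 180 = 191°
square ↑ +90°: 191 + 90 = 281°
analog 36° ↓ −36°: 281 − 36 = 245°

245°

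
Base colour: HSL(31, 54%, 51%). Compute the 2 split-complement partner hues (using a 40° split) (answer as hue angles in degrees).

171° and 251°

Split-complementary hues sit 40° either side of the complement.
Complement of 31 degrees: 31 + 180 = 211°
211 − 40 = 171°
211 + 40 = 251°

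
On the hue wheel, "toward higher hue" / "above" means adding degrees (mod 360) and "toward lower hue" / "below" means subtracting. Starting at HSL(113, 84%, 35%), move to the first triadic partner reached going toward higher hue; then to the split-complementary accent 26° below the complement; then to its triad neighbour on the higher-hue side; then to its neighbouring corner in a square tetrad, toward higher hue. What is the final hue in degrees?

237°

triadic ↑ +120°: 113 + 120 = 233°
split-comp 26° ↓ +154°: 233 + 154 = 387 → 387 − 360 = 27°
triadic ↑ +120°: 27 + 120 = 147°
square ↑ +90°: 147 + 90 = 237°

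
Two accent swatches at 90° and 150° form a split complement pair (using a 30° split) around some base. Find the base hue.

300°

The accents sit 30° either side of the complement, so the complement is their short-arc midpoint on the wheel.
Short-arc midpoint of 90° and 150°: 120°.
Base is 180° from the complement: 120 − 180 = -60 → -60 + 360 = 300°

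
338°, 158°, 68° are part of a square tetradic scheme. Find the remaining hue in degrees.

A square tetradic scheme places four hues every 90°.
The full set through 68° is {68°, 158°, 248°, 338°}.
Given {68°, 158°, 338°}, the missing hue is 248°.

248°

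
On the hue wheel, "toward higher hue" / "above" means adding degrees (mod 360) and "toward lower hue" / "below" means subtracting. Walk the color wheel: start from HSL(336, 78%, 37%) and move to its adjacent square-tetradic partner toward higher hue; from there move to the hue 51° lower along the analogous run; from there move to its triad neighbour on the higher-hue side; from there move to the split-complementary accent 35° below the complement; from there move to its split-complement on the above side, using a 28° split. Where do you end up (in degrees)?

128°

+90° (square ↑): 336 + 90 = 426 → 426 − 360 = 66°
−51° (analog 51° ↓): 66 − 51 = 15°
+120° (triadic ↑): 15 + 120 = 135°
+145° (split-comp 35° ↓): 135 + 145 = 280°
+208° (split-comp 28° ↑): 280 + 208 = 488 → 488 − 360 = 128°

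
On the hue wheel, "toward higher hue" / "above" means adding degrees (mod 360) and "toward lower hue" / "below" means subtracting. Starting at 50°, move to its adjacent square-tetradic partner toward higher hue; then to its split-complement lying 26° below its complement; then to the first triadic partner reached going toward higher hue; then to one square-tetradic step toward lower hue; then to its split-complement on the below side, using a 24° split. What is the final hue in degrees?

+90° (square ↑): 50 + 90 = 140°
+154° (split-comp 26° ↓): 140 + 154 = 294°
+120° (triadic ↑): 294 + 120 = 414 → 414 − 360 = 54°
−90° (square ↓): 54 − 90 = -36 → -36 + 360 = 324°
+156° (split-comp 24° ↓): 324 + 156 = 480 → 480 − 360 = 120°

120°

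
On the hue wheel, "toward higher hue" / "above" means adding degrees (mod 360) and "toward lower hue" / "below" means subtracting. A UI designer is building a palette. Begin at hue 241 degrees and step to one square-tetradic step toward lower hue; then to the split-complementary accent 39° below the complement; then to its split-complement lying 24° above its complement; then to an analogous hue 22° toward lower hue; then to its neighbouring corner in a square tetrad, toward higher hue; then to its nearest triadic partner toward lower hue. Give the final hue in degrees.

84°

241 − 90 = 151°   (square ↓)
151 + 141 = 292°   (split-comp 39° ↓)
292 + 204 = 496 → 496 − 360 = 136°   (split-comp 24° ↑)
136 − 22 = 114°   (analog 22° ↓)
114 + 90 = 204°   (square ↑)
204 − 120 = 84°   (triadic ↓)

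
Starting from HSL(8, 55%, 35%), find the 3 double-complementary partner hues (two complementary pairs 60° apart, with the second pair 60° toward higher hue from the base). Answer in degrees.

68°, 188°, and 248°

A rectangular tetradic uses two complementary pairs 60° apart: offsets 0°, 60°, 180°, 240°.
8 + 60 = 68°
8 + 180 = 188°
8 + 240 = 248°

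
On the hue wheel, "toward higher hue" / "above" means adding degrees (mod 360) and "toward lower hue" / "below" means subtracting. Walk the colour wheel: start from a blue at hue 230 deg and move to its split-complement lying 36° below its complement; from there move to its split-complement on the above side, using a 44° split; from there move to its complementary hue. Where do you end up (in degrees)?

58°

+144° (split-comp 36° ↓): 230 + 144 = 374 → 374 − 360 = 14°
+224° (split-comp 44° ↑): 14 + 224 = 238°
+180° (complement): 238 + 180 = 418 → 418 − 360 = 58°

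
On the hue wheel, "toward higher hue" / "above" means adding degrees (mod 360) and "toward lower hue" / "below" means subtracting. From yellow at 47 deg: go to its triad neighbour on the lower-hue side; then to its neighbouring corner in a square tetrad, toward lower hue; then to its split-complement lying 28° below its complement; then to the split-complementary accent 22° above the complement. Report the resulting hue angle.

−120° (triadic ↓): 47 − 120 = -73 → -73 + 360 = 287°
−90° (square ↓): 287 − 90 = 197°
+152° (split-comp 28° ↓): 197 + 152 = 349°
+202° (split-comp 22° ↑): 349 + 202 = 551 → 551 − 360 = 191°

191°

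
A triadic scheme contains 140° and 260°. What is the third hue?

20°

A triad spaces three hues 120° apart.
The full set is {20°, 140°, 260°}.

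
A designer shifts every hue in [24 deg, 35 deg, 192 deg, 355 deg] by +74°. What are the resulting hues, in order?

24 + 74 = 98°
35 + 74 = 109°
192 + 74 = 266°
355 + 74 = 429 → 429 − 360 = 69°

98°, 109°, 266°, 69°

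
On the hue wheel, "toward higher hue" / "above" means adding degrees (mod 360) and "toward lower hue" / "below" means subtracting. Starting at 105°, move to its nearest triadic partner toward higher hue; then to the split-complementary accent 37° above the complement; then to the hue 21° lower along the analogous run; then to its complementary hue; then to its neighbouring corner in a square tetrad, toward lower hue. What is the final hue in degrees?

151°

+120° (triadic ↑): 105 + 120 = 225°
+217° (split-comp 37° ↑): 225 + 217 = 442 → 442 − 360 = 82°
−21° (analog 21° ↓): 82 − 21 = 61°
+180° (complement): 61 + 180 = 241°
−90° (square ↓): 241 − 90 = 151°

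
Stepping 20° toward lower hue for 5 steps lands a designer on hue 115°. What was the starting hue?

215°

5 steps of 20° (toward lower hue) give a net shift of −100°.
Start = end − shift: 115 + 100 = 215°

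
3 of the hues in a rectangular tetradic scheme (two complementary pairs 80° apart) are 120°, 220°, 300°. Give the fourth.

A rectangular tetradic uses two complementary pairs 80° apart: offsets 0°, 80°, 180°, 260°.
Among {120°, 220°, 300°}, 300° and 120° are a 180° pair.
The remaining hue 220° needs its own complement: 220 + 180 = 400 → 400 − 360 = 40°

40°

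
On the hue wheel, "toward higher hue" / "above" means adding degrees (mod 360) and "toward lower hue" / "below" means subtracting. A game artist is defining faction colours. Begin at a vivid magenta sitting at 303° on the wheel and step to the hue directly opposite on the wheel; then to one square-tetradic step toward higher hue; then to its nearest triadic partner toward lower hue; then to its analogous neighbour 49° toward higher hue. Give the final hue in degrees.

complement +180°: 303 + 180 = 483 → 483 − 360 = 123°
square ↑ +90°: 123 + 90 = 213°
triadic ↓ −120°: 213 − 120 = 93°
analog 49° ↑ +49°: 93 + 49 = 142°

142°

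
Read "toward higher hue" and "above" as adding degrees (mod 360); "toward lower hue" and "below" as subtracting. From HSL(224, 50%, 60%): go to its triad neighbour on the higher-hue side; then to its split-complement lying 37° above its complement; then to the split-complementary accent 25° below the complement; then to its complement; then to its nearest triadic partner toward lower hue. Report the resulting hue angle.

224 + 120 = 344°   (triadic ↑)
344 + 217 = 561 → 561 − 360 = 201°   (split-comp 37° ↑)
201 + 155 = 356°   (split-comp 25° ↓)
356 + 180 = 536 → 536 − 360 = 176°   (complement)
176 − 120 = 56°   (triadic ↓)

56°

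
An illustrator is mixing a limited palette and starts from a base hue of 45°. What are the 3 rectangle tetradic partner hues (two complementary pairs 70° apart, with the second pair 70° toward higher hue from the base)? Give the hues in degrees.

A rectangular tetradic uses two complementary pairs 70° apart: offsets 0°, 70°, 180°, 250°.
45 + 70 = 115°
45 + 180 = 225°
45 + 250 = 295°

115°, 225°, and 295°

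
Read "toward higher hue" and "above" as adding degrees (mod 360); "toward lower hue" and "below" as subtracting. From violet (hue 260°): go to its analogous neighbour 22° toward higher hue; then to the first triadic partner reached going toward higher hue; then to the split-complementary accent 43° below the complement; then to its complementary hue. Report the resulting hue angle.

analog 22° ↑ +22°: 260 + 22 = 282°
triadic ↑ +120°: 282 + 120 = 402 → 402 − 360 = 42°
split-comp 43° ↓ +137°: 42 + 137 = 179°
complement +180°: 179 + 180 = 359°

359°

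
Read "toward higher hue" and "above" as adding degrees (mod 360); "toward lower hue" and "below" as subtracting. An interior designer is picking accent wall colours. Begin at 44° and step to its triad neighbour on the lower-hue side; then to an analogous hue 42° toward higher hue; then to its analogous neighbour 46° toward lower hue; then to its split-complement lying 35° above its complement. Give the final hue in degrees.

135°

triadic ↓ −120°: 44 − 120 = -76 → -76 + 360 = 284°
analog 42° ↑ +42°: 284 + 42 = 326°
analog 46° ↓ −46°: 326 − 46 = 280°
split-comp 35° ↑ +215°: 280 + 215 = 495 → 495 − 360 = 135°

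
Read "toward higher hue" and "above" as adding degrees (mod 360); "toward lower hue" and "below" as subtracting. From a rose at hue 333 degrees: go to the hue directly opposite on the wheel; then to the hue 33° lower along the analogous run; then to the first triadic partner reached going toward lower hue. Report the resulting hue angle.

0°

complement +180°: 333 + 180 = 513 → 513 − 360 = 153°
analog 33° ↓ −33°: 153 − 33 = 120°
triadic ↓ −120°: 120 − 120 = 0°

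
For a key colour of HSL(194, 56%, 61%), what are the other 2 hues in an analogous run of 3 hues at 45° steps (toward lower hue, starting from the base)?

Analogous hues sit every 45° along the wheel.
194 − 45 = 149°
194 − 90 = 104°

149° and 104°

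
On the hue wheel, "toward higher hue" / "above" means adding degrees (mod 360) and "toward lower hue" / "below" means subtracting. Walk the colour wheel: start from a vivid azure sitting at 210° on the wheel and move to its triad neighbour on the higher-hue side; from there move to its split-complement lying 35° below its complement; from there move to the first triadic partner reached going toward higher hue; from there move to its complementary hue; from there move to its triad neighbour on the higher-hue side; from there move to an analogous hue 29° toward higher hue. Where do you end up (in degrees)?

triadic ↑ +120°: 210 + 120 = 330°
split-comp 35° ↓ +145°: 330 + 145 = 475 → 475 − 360 = 115°
triadic ↑ +120°: 115 + 120 = 235°
complement +180°: 235 + 180 = 415 → 415 − 360 = 55°
triadic ↑ +120°: 55 + 120 = 175°
analog 29° ↑ +29°: 175 + 29 = 204°

204°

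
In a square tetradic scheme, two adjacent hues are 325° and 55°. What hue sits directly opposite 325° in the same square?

A square tetradic scheme places four hues 90° apart; opposite corners are 180° apart.
325 + 180 = 505 → 505 − 360 = 145°

145°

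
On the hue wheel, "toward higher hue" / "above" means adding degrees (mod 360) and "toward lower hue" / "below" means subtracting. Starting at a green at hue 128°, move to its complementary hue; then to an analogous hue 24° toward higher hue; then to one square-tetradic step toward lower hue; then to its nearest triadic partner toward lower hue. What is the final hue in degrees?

complement +180°: 128 + 180 = 308°
analog 24° ↑ +24°: 308 + 24 = 332°
square ↓ −90°: 332 − 90 = 242°
triadic ↓ −120°: 242 − 120 = 122°

122°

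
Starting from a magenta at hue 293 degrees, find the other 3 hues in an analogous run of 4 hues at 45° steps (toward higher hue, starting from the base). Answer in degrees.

293 + 45 = 338°
293 + 90 = 383 → 383 − 360 = 23°
293 + 135 = 428 → 428 − 360 = 68°

338°, 23°, and 68°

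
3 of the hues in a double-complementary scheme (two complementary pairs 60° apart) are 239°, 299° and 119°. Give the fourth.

A rectangular tetradic uses two complementary pairs 60° apart: offsets 0°, 60°, 180°, 240°.
Among {119°, 239°, 299°}, 299° and 119° are a 180° pair.
The remaining hue 239° needs its own complement: 239 + 180 = 419 → 419 − 360 = 59°

59°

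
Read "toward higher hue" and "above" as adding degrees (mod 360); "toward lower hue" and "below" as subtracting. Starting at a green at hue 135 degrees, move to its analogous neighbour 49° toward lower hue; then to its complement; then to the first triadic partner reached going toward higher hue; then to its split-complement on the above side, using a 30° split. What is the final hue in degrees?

236°

−49° (analog 49° ↓): 135 − 49 = 86°
+180° (complement): 86 + 180 = 266°
+120° (triadic ↑): 266 + 120 = 386 → 386 − 360 = 26°
+210° (split-comp 30° ↑): 26 + 210 = 236°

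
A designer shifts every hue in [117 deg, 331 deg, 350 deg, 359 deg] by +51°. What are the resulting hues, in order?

117 + 51 = 168°
331 + 51 = 382 → 382 − 360 = 22°
350 + 51 = 401 → 401 − 360 = 41°
359 + 51 = 410 → 410 − 360 = 50°

168°, 22°, 41°, 50°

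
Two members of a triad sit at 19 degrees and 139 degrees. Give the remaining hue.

259°

A triad spaces three hues 120° apart.
The full set is {19°, 139°, 259°}.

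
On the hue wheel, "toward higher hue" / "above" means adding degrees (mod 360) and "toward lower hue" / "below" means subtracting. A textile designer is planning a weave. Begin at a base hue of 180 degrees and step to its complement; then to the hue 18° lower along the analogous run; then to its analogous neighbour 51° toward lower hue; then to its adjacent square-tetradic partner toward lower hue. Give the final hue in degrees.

complement +180°: 180 + 180 = 360 → 360 − 360 = 0°
analog 18° ↓ −18°: 0 − 18 = -18 → -18 + 360 = 342°
analog 51° ↓ −51°: 342 − 51 = 291°
square ↓ −90°: 291 − 90 = 201°

201°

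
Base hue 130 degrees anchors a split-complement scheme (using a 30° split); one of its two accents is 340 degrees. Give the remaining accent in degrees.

Split-complementary hues sit 30° either side of the complement.
Complement of the base 130°: 130 + 180 = 310°
The given accent 340° is 30° one side of 310°; the other accent sits 30° the other side: 310 − 30 = 280°

280°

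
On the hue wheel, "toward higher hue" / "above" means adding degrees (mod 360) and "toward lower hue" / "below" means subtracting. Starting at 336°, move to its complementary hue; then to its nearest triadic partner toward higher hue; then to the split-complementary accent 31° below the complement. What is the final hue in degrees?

65°

+180° (complement): 336 + 180 = 516 → 516 − 360 = 156°
+120° (triadic ↑): 156 + 120 = 276°
+149° (split-comp 31° ↓): 276 + 149 = 425 → 425 − 360 = 65°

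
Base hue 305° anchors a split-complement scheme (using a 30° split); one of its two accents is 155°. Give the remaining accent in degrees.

Split-complementary hues sit 30° either side of the complement.
Complement of the base 305°: 305 + 180 = 485 → 485 − 360 = 125°
The given accent 155° is 30° one side of 125°; the other accent sits 30° the other side: 125 − 30 = 95°

95°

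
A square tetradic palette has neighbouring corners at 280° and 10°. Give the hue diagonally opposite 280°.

100°

A square tetradic scheme places four hues 90° apart; opposite corners are 180° apart.
280 + 180 = 460 → 460 − 360 = 100°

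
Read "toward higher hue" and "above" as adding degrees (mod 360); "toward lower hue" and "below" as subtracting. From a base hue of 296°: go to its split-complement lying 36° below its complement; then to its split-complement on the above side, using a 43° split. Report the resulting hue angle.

split-comp 36° ↓ +144°: 296 + 144 = 440 → 440 − 360 = 80°
split-comp 43° ↑ +223°: 80 + 223 = 303°

303°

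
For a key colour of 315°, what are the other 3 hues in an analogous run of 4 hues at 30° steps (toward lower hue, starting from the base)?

285°, 255°, and 225°

Analogous hues sit every 30° along the wheel.
315 − 30 = 285°
315 − 60 = 255°
315 − 90 = 225°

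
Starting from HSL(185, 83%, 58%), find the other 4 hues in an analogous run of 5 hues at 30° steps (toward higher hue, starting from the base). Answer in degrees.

Analogous hues sit every 30° along the wheel.
185 + 30 = 215°
185 + 60 = 245°
185 + 90 = 275°
185 + 120 = 305°

215°, 245°, 275° and 305°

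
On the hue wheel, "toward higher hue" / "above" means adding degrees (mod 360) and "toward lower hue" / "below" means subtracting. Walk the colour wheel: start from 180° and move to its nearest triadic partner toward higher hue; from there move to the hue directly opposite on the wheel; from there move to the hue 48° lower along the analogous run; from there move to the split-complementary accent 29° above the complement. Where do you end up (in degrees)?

281°

180 + 120 = 300°   (triadic ↑)
300 + 180 = 480 → 480 − 360 = 120°   (complement)
120 − 48 = 72°   (analog 48° ↓)
72 + 209 = 281°   (split-comp 29° ↑)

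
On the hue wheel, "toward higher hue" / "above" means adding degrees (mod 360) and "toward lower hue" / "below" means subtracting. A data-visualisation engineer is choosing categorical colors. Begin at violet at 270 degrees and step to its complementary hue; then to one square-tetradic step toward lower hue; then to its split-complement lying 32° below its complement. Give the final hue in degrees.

148°

complement +180°: 270 + 180 = 450 → 450 − 360 = 90°
square ↓ −90°: 90 − 90 = 0°
split-comp 32° ↓ +148°: 0 + 148 = 148°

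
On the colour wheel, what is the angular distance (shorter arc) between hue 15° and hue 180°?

165°

|15 − 180| = 165.
165 ≤ 180, so the shorter arc is 165°.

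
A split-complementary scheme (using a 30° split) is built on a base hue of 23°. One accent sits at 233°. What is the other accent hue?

173°

Split-complementary hues sit 30° either side of the complement.
Complement of the base 23°: 23 + 180 = 203°
The given accent 233° is 30° one side of 203°; the other accent sits 30° the other side: 203 − 30 = 173°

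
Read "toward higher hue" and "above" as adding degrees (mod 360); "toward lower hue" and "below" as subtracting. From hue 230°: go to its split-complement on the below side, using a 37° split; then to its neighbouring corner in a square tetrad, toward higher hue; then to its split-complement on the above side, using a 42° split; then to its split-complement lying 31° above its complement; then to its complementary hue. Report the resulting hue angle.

split-comp 37° ↓ +143°: 230 + 143 = 373 → 373 − 360 = 13°
square ↑ +90°: 13 + 90 = 103°
split-comp 42° ↑ +222°: 103 + 222 = 325°
split-comp 31° ↑ +211°: 325 + 211 = 536 → 536 − 360 = 176°
complement +180°: 176 + 180 = 356°

356°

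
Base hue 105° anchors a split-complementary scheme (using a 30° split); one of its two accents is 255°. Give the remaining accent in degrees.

315°

Split-complementary hues sit 30° either side of the complement.
Complement of the base 105°: 105 + 180 = 285°
The given accent 255° is 30° one side of 285°; the other accent sits 30° the other side: 285 + 30 = 315°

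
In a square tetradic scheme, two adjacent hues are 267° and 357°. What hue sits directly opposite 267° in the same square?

A square tetradic scheme places four hues 90° apart; opposite corners are 180° apart.
267 + 180 = 447 → 447 − 360 = 87°

87°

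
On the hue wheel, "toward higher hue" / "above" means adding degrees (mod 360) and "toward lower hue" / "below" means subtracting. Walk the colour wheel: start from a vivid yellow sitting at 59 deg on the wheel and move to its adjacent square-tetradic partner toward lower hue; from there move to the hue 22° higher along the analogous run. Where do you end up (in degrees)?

351°

59 − 90 = -31 → -31 + 360 = 329°   (square ↓)
329 + 22 = 351°   (analog 22° ↑)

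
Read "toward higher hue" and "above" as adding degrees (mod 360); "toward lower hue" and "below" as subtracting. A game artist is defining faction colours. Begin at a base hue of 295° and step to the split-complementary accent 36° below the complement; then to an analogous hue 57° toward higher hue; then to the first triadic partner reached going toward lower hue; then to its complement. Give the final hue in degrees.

196°

295 + 144 = 439 → 439 − 360 = 79°   (split-comp 36° ↓)
79 + 57 = 136°   (analog 57° ↑)
136 − 120 = 16°   (triadic ↓)
16 + 180 = 196°   (complement)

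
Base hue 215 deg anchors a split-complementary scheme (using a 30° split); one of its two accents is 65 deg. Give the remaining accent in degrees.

Split-complementary hues sit 30° either side of the complement.
Complement of the base 215°: 215 + 180 = 395 → 395 − 360 = 35°
The given accent 65° is 30° one side of 35°; the other accent sits 30° the other side: 35 − 30 = 5°

5°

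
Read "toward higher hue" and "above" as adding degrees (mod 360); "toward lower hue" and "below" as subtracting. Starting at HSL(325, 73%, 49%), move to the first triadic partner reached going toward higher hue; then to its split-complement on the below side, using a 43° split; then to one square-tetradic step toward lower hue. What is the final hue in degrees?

+120° (triadic ↑): 325 + 120 = 445 → 445 − 360 = 85°
+137° (split-comp 43° ↓): 85 + 137 = 222°
−90° (square ↓): 222 − 90 = 132°

132°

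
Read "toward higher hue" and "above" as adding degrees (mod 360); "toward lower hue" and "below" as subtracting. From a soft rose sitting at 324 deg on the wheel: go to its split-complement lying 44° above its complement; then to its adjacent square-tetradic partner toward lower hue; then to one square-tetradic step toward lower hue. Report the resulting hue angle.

324 + 224 = 548 → 548 − 360 = 188°   (split-comp 44° ↑)
188 − 90 = 98°   (square ↓)
98 − 90 = 8°   (square ↓)

8°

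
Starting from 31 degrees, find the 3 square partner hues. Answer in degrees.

121°, 211° and 301°

A square tetradic scheme places four hues every 90°.
31 + 90 = 121°
31 + 180 = 211°
31 + 270 = 301°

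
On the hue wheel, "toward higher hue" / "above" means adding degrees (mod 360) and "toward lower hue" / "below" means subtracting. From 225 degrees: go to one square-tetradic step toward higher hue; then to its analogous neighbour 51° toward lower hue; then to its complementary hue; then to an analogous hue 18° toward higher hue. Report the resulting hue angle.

square ↑ +90°: 225 + 90 = 315°
analog 51° ↓ −51°: 315 − 51 = 264°
complement +180°: 264 + 180 = 444 → 444 − 360 = 84°
analog 18° ↑ +18°: 84 + 18 = 102°

102°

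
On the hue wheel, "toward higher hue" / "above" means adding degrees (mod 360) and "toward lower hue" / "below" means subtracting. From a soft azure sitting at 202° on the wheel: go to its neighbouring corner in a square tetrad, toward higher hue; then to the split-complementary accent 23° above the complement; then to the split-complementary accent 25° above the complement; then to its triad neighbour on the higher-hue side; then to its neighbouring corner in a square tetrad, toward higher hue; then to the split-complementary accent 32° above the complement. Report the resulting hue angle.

42°

202 + 90 = 292°   (square ↑)
292 + 203 = 495 → 495 − 360 = 135°   (split-comp 23° ↑)
135 + 205 = 340°   (split-comp 25° ↑)
340 + 120 = 460 → 460 − 360 = 100°   (triadic ↑)
100 + 90 = 190°   (square ↑)
190 + 212 = 402 → 402 − 360 = 42°   (split-comp 32° ↑)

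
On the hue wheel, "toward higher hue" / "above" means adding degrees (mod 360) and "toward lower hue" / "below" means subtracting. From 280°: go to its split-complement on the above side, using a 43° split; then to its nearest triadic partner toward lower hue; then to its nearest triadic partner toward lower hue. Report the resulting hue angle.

263°

+223° (split-comp 43° ↑): 280 + 223 = 503 → 503 − 360 = 143°
−120° (triadic ↓): 143 − 120 = 23°
−120° (triadic ↓): 23 − 120 = -97 → -97 + 360 = 263°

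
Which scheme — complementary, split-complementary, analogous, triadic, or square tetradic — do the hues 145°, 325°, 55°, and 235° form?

square tetradic

Sort the hues: 55°, 145°, 235°, 325°.
Successive gaps around the wheel: 90°, 90°, 90°, 90°.
Four hues every 90° form a square tetradic scheme.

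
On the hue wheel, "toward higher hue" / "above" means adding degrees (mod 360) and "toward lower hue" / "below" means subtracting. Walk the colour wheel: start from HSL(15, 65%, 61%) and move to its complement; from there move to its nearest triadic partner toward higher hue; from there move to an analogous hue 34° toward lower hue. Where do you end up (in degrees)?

281°

+180° (complement): 15 + 180 = 195°
+120° (triadic ↑): 195 + 120 = 315°
−34° (analog 34° ↓): 315 − 34 = 281°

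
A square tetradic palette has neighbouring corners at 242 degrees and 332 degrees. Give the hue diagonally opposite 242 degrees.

A square tetradic scheme places four hues 90° apart; opposite corners are 180° apart.
242 + 180 = 422 → 422 − 360 = 62°

62°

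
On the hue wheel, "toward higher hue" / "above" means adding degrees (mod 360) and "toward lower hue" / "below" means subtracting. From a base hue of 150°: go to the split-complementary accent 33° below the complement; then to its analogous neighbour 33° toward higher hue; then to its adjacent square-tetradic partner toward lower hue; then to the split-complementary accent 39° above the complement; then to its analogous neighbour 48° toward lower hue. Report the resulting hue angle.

split-comp 33° ↓ +147°: 150 + 147 = 297°
analog 33° ↑ +33°: 297 + 33 = 330°
square ↓ −90°: 330 − 90 = 240°
split-comp 39° ↑ +219°: 240 + 219 = 459 → 459 − 360 = 99°
analog 48° ↓ −48°: 99 − 48 = 51°

51°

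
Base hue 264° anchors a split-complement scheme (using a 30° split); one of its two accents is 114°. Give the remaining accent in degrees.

Split-complementary hues sit 30° either side of the complement.
Complement of the base 264°: 264 + 180 = 444 → 444 − 360 = 84°
The given accent 114° is 30° one side of 84°; the other accent sits 30° the other side: 84 − 30 = 54°

54°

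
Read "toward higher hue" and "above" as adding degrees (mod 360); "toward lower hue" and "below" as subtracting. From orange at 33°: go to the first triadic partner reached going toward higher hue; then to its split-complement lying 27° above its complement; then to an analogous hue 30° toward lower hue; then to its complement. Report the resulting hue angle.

triadic ↑ +120°: 33 + 120 = 153°
split-comp 27° ↑ +207°: 153 + 207 = 360 → 360 − 360 = 0°
analog 30° ↓ −30°: 0 − 30 = -30 → -30 + 360 = 330°
complement +180°: 330 + 180 = 510 → 510 − 360 = 150°

150°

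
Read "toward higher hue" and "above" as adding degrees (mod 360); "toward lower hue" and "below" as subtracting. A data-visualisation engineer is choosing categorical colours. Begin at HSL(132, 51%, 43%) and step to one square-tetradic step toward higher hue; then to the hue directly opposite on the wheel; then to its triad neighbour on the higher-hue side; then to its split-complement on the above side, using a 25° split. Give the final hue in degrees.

7°

132 + 90 = 222°   (square ↑)
222 + 180 = 402 → 402 − 360 = 42°   (complement)
42 + 120 = 162°   (triadic ↑)
162 + 205 = 367 → 367 − 360 = 7°   (split-comp 25° ↑)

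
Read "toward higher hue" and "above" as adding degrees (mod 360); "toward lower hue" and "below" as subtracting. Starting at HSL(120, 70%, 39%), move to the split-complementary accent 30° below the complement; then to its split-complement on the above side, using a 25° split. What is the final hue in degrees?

+150° (split-comp 30° ↓): 120 + 150 = 270°
+205° (split-comp 25° ↑): 270 + 205 = 475 → 475 − 360 = 115°

115°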